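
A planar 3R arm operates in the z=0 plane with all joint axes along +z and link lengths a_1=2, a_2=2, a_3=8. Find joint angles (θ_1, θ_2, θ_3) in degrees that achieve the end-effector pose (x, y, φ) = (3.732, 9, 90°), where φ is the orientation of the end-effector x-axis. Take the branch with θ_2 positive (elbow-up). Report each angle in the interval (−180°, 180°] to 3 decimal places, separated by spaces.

-0.003 30.005 59.997

wrist centre = target − a_3·(cos φ, sin φ) = (3.7320, 1.0000)
cos θ_2 = (14.9278−2²−2²)/(2·2·2) = 0.8660; θ_2 = 30.0054° (elbow-up)
β = atan2(1.0000,3.7320) = 15.0002°; ψ = atan2(1.0002,3.7320) = 15.0027°
θ_1 = β − ψ = -0.0025°
θ_3 = φ − θ_1 − θ_2 = 59.9971° (wrapped to (-180°,180°])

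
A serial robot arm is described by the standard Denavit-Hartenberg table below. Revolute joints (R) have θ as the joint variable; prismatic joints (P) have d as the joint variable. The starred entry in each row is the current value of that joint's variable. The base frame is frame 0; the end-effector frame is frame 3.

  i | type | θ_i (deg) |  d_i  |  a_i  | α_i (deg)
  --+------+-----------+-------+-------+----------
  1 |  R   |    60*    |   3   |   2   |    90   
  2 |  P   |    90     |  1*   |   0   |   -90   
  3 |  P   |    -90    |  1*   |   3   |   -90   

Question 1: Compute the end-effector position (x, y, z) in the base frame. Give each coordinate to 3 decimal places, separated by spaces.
after link 1: o_1 = (1.0000, 1.7321, 3.0000)
after link 2: o_2 = (1.8660, 1.2321, 3.0000)
after link 3: o_3 = (3.9641, -1.1340, 3.0000)

3.964 -1.134 3.000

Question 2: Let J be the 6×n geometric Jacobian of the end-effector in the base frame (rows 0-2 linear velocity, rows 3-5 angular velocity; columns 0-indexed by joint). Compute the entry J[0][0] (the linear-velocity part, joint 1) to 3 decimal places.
axis z_0 = ẑ; lever o_n−o_0 = (3.9641,-1.1340,3.0000)
cross product → J_v[:, 0] = (1.1340,3.9641,-0.0000)
J_ω[:, 0] = z_0
entry J[0][0] = 1.1340

1.134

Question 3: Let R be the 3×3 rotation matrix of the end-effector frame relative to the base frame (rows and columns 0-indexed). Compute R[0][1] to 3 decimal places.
End-effector y-axis (col 1 of R) = (0.5000,0.8660,-0.0000)
R[0][1] = 0.5000

0.500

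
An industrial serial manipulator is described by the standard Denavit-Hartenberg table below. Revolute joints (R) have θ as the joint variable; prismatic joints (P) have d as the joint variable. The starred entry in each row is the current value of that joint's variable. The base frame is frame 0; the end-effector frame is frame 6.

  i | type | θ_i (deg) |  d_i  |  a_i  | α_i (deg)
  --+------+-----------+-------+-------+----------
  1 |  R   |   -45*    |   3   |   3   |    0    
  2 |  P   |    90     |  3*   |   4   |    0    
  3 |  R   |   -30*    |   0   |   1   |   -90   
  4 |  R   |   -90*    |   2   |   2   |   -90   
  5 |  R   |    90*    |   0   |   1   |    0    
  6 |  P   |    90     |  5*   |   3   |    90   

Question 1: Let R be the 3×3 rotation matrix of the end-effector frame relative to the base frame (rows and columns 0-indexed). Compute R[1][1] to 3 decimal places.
End-effector y-axis (col 1 of R) = (0.9659,0.2588,-0.0000)
R[1][1] = 0.2588

0.259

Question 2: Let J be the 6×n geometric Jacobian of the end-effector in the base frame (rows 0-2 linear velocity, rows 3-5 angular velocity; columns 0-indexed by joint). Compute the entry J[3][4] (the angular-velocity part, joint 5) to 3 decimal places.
0.966

axis z_4 = (0.9659,0.2588,-0.0000); lever o_n−o_4 = (5.0884,0.3282,-3.0000)
cross product → J_v[:, 4] = (-0.7765,2.8978,-1.0000)
J_ω[:, 4] = z_4
entry J[3][4] = 0.9659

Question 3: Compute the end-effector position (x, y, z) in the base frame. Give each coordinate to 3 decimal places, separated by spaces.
after link 1: o_1 = (2.1213, -2.1213, 3.0000)
after link 2: o_2 = (4.9497, 0.7071, 6.0000)
after link 3: o_3 = (5.9157, 0.9659, 6.0000)
after link 4: o_4 = (5.3980, 2.8978, 8.0000)
after link 5: o_5 = (5.6569, 1.9319, 8.0000)
after link 6: o_6 = (10.4865, 3.2259, 5.0000)

10.486 3.226 5.000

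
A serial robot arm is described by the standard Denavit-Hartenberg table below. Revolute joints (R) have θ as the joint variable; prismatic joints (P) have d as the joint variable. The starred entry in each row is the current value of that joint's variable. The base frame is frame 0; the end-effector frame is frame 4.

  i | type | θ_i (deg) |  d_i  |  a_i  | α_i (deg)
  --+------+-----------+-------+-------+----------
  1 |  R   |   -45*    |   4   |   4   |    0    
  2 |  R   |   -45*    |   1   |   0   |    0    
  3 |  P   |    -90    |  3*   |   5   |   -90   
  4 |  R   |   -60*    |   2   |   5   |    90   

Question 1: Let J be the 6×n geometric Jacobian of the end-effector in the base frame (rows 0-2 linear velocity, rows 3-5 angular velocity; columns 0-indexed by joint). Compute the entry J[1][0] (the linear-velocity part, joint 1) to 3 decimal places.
-4.672

axis z_0 = ẑ; lever o_n−o_0 = (-4.6716,-4.8284,12.3301)
cross product → J_v[:, 0] = (4.8284,-4.6716,0.0000)
J_ω[:, 0] = z_0
entry J[1][0] = -4.6716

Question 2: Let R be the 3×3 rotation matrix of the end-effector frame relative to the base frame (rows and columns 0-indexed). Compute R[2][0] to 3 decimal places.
End-effector x-axis (col 0 of R) = (-0.5000,-0.0000,0.8660)
R[2][0] = 0.8660

0.866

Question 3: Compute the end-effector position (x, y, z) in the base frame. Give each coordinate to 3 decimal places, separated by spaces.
after link 1: o_1 = (2.8284, -2.8284, 4.0000)
after link 2: o_2 = (2.8284, -2.8284, 5.0000)
after link 3: o_3 = (-2.1716, -2.8284, 8.0000)
after link 4: o_4 = (-4.6716, -4.8284, 12.3301)

-4.672 -4.828 12.330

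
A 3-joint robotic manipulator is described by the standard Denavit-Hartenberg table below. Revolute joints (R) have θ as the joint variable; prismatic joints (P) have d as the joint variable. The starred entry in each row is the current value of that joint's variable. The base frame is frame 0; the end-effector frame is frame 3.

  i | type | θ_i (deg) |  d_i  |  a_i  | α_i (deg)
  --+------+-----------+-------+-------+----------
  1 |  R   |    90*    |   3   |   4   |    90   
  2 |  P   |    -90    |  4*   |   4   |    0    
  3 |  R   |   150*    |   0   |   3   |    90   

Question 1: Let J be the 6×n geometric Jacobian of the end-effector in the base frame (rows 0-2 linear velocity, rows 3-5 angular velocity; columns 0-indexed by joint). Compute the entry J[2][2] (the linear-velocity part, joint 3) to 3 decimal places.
1.500

axis z_2 = (1.0000,-0.0000,0.0000); lever o_n−o_2 = (0.0000,1.5000,2.5981)
cross product → J_v[:, 2] = (-0.0000,-2.5981,1.5000)
J_ω[:, 2] = z_2
entry J[2][2] = 1.5000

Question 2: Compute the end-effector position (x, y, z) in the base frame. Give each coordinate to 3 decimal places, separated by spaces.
after link 1: o_1 = (0.0000, 4.0000, 3.0000)
after link 2: o_2 = (4.0000, 4.0000, -1.0000)
after link 3: o_3 = (4.0000, 5.5000, 1.5981)

4.000 5.500 1.598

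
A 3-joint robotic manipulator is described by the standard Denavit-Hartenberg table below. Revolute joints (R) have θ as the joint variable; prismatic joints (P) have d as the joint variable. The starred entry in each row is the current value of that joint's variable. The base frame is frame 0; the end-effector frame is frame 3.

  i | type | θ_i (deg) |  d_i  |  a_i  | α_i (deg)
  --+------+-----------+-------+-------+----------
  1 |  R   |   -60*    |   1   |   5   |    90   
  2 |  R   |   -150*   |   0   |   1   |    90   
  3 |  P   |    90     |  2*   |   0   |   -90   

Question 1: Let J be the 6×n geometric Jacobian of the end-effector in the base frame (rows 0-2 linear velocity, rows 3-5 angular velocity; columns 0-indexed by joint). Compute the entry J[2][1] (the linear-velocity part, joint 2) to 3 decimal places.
axis z_1 = (-0.8660,-0.5000,0.0000); lever o_n−o_1 = (-0.9330,1.6160,1.2321)
cross product → J_v[:, 1] = (-0.6160,1.0670,-1.8660)
J_ω[:, 1] = z_1
entry J[2][1] = -1.8660

-1.866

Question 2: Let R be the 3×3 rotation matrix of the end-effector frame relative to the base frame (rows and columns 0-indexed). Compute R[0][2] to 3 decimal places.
End-effector z-axis (col 2 of R) = (0.4330,-0.7500,0.5000)
R[0][2] = 0.4330

0.433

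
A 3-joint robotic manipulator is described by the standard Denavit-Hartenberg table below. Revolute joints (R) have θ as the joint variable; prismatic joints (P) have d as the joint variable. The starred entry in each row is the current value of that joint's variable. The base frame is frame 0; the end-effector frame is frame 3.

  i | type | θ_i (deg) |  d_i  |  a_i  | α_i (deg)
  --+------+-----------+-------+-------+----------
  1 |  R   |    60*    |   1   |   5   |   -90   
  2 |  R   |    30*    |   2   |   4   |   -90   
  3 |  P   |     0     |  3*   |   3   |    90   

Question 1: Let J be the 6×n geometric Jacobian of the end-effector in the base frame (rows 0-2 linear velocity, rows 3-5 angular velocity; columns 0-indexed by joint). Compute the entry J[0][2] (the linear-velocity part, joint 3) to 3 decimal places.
-0.250

prismatic axis z_2 = (-0.2500,-0.4330,-0.8660)
J_v[:, 2] = z_2; J_ω[:, 2] = (0,0,0)
entry J[0][2] = -0.2500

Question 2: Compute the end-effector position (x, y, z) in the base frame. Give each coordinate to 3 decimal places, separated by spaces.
3.049 9.281 -5.098

after link 1: o_1 = (2.5000, 4.3301, 1.0000)
after link 2: o_2 = (2.5000, 8.3301, -1.0000)
after link 3: o_3 = (3.0490, 9.2811, -5.0981)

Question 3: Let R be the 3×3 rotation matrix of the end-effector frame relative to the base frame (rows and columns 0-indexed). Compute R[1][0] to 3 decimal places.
End-effector x-axis (col 0 of R) = (0.4330,0.7500,-0.5000)
R[1][0] = 0.7500

0.750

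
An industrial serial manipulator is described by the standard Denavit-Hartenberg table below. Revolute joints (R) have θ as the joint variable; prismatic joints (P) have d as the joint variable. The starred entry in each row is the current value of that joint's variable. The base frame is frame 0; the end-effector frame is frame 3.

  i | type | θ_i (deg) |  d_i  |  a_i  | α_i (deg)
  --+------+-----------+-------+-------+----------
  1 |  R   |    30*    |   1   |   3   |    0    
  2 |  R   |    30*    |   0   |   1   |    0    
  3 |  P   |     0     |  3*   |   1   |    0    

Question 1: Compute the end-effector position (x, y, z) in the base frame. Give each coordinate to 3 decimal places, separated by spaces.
3.598 3.232 4.000

after link 1: o_1 = (2.5981, 1.5000, 1.0000)
after link 2: o_2 = (3.0981, 2.3660, 1.0000)
after link 3: o_3 = (3.5981, 3.2321, 4.0000)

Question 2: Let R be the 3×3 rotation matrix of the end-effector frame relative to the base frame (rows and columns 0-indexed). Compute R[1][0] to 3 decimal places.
0.866

End-effector x-axis (col 0 of R) = (0.5000,0.8660,0.0000)
R[1][0] = 0.8660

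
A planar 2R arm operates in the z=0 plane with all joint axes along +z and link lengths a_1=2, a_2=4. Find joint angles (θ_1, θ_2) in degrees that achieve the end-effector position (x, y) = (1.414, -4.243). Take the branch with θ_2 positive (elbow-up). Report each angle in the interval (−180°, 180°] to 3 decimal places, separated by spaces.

cos θ_2 = (20.0024−2²−4²)/(2·2·4) = 0.0002; θ_2 = 89.9912° (elbow-up)
β = atan2(-4.2430,1.4140) = -71.5691°; ψ = atan2(4.0000,2.0006) = 63.4279°
θ_1 = β − ψ = -134.9970°

-134.997 89.991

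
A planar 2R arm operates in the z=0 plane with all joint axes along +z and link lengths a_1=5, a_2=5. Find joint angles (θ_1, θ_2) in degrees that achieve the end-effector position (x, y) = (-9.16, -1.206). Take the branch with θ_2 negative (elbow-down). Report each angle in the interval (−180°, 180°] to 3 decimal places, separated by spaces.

-150.003 -44.992

cos θ_2 = (85.3600−5²−5²)/(2·5·5) = 0.7072; θ_2 = -44.9924° (elbow-down)
β = atan2(-1.2060,-9.1600) = -172.4996°; ψ = atan2(-3.5351,8.5360) = -22.4962°
θ_1 = β − ψ = -150.0034°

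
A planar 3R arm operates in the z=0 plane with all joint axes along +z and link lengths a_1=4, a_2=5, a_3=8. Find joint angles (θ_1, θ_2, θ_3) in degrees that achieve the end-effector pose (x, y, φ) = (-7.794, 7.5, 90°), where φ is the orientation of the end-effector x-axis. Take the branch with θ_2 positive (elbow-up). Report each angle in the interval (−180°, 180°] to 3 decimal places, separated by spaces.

149.997 60.006 -120.003

wrist centre = target − a_3·(cos φ, sin φ) = (-7.7940, -0.5000)
cos θ_2 = (60.9964−4²−5²)/(2·4·5) = 0.4999; θ_2 = 60.0059° (elbow-up)
β = atan2(-0.5000,-7.7940) = -176.3294°; ψ = atan2(4.3304,6.4996) = 33.6739°
θ_1 = β − ψ = -210.0033°
θ_3 = φ − θ_1 − θ_2 = -120.0026° (wrapped to (-180°,180°])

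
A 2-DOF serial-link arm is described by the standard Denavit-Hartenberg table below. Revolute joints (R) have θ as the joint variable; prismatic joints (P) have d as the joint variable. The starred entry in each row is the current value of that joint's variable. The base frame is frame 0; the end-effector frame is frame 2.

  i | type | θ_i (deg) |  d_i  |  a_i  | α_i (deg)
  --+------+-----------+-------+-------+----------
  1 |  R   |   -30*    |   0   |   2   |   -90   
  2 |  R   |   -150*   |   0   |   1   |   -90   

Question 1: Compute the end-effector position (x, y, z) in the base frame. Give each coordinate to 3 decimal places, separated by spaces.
0.982 -0.567 0.500

after link 1: o_1 = (1.7321, -1.0000, 0.0000)
after link 2: o_2 = (0.9821, -0.5670, 0.5000)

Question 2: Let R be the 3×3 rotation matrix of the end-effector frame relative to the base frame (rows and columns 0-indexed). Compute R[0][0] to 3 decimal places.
End-effector x-axis (col 0 of R) = (-0.7500,0.4330,0.5000)
R[0][0] = -0.7500

-0.750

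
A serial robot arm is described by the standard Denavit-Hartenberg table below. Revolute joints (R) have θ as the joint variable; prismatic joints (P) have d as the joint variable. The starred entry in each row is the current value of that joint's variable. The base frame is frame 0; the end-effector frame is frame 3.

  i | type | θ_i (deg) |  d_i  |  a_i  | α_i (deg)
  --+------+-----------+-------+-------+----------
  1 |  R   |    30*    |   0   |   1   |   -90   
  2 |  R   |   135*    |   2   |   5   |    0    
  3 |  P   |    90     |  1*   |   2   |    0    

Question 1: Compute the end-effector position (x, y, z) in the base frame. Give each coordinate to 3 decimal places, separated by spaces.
-4.921 0.623 -2.121

after link 1: o_1 = (0.8660, 0.5000, 0.0000)
after link 2: o_2 = (-3.1958, 0.4643, -3.5355)
after link 3: o_3 = (-4.9206, 0.6232, -2.1213)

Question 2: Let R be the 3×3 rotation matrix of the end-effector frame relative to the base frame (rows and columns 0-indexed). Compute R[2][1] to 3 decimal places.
End-effector y-axis (col 1 of R) = (0.6124,0.3536,0.7071)
R[2][1] = 0.7071

0.707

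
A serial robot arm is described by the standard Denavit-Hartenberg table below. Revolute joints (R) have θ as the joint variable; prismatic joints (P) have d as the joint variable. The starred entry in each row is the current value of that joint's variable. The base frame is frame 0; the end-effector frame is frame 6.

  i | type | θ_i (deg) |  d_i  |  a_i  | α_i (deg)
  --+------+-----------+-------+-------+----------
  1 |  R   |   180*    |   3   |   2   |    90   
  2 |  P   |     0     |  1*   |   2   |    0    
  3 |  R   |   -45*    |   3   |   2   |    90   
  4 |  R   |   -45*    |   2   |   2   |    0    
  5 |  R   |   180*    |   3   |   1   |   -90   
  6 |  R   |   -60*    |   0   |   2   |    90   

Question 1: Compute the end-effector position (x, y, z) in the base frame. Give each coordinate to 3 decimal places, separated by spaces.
after link 1: o_1 = (-2.0000, 0.0000, 3.0000)
after link 2: o_2 = (-4.0000, 1.0000, 3.0000)
after link 3: o_3 = (-5.4142, 4.0000, 1.5858)
after link 4: o_4 = (-5.0000, 2.5858, -0.8284)
after link 5: o_5 = (-2.3787, 3.2929, -2.4497)
after link 6: o_6 = (-0.6539, 4.0000, -3.1745)

-0.654 4.000 -3.174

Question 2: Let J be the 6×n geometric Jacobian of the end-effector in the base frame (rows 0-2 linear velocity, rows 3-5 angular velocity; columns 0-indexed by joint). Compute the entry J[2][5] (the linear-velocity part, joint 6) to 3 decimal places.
1.573

axis z_5 = (0.5000,-0.7071,0.5000); lever o_n−o_5 = (1.7247,0.7071,-0.7247)
cross product → J_v[:, 5] = (0.1589,1.2247,1.5731)
J_ω[:, 5] = z_5
entry J[2][5] = 1.5731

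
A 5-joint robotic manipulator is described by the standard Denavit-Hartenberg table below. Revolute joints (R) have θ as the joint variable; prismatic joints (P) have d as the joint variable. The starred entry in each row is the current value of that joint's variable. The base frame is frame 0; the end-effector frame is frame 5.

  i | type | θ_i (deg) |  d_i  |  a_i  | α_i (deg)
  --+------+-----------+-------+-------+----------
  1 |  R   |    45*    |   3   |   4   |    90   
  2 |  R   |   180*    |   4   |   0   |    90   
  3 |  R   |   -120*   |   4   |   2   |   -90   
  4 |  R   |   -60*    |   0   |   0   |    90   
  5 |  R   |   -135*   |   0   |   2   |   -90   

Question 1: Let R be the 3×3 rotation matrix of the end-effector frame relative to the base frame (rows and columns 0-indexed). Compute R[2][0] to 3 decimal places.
-0.612

End-effector x-axis (col 0 of R) = (0.7745,-0.1585,-0.6124)
R[2][0] = -0.6124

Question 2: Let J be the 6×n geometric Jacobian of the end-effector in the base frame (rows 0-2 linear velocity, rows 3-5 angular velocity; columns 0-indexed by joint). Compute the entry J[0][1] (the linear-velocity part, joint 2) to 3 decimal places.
axis z_1 = (0.7071,-0.7071,0.0000); lever o_n−o_1 = (3.8598,-1.2136,2.7753)
cross product → J_v[:, 1] = (-1.9624,-1.9624,1.8712)
J_ω[:, 1] = z_1
entry J[0][1] = -1.9624

-1.962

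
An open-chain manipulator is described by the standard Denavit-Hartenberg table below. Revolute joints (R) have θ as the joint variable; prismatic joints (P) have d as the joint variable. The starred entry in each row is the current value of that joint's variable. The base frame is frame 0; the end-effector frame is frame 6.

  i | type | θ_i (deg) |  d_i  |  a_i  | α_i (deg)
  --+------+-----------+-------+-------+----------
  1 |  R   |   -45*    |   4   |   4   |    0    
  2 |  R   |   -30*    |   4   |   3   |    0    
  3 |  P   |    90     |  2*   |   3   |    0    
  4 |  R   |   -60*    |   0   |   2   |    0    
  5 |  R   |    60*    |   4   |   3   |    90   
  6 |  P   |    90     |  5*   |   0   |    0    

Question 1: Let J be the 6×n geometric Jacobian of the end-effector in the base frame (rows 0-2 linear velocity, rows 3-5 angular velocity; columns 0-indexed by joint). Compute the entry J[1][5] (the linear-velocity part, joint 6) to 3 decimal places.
prismatic axis z_5 = (0.2588,-0.9659,0.0000)
J_v[:, 5] = z_5; J_ω[:, 5] = (0,0,0)
entry J[1][5] = -0.9659

-0.966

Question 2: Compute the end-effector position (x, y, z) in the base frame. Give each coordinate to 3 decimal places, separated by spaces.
after link 1: o_1 = (2.8284, -2.8284, 4.0000)
after link 2: o_2 = (3.6049, -5.7262, 8.0000)
after link 3: o_3 = (6.5027, -4.9497, 10.0000)
after link 4: o_4 = (7.9169, -6.3640, 10.0000)
after link 5: o_5 = (10.8147, -5.5875, 14.0000)
after link 6: o_6 = (12.1087, -10.4171, 14.0000)

12.109 -10.417 14.000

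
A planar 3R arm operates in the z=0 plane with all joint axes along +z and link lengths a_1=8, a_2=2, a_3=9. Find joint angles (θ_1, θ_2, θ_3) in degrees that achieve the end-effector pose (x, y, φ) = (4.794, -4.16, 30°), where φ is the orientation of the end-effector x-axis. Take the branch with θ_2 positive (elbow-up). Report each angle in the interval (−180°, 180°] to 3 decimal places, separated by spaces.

wrist centre = target − a_3·(cos φ, sin φ) = (-3.0002, -8.6600)
cos θ_2 = (83.9970−8²−2²)/(2·8·2) = 0.4999; θ_2 = 60.0063° (elbow-up)
β = atan2(-8.6600,-3.0002) = -109.1085°; ψ = atan2(1.7322,8.9998) = 10.8943°
θ_1 = β − ψ = -120.0028°
θ_3 = φ − θ_1 − θ_2 = 89.9965° (wrapped to (-180°,180°])

-120.003 60.006 89.997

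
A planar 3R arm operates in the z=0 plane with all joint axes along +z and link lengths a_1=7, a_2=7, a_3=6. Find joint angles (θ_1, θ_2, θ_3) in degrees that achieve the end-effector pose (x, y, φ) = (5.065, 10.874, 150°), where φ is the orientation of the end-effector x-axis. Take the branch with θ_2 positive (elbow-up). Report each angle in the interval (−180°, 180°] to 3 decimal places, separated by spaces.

14.999 45.004 89.997

wrist centre = target − a_3·(cos φ, sin φ) = (10.2612, 7.8740)
cos θ_2 = (167.2911−7²−7²)/(2·7·7) = 0.7071; θ_2 = 45.0044° (elbow-up)
β = atan2(7.8740,10.2612) = 37.5012°; ψ = atan2(4.9501,11.9494) = 22.5022°
θ_1 = β − ψ = 14.9990°
θ_3 = φ − θ_1 − θ_2 = 89.9966° (wrapped to (-180°,180°])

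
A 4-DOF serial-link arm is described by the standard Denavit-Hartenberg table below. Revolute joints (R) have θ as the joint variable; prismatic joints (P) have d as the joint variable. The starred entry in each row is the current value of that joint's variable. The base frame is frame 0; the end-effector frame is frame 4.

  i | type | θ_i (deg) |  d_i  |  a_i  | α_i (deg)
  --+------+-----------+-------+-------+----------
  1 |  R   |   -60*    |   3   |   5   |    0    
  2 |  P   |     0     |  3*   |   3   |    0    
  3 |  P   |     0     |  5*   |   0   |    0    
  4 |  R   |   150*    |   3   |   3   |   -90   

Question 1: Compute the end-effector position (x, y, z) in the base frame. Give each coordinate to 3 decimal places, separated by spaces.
4.000 -3.928 14.000

after link 1: o_1 = (2.5000, -4.3301, 3.0000)
after link 2: o_2 = (4.0000, -6.9282, 6.0000)
after link 3: o_3 = (4.0000, -6.9282, 11.0000)
after link 4: o_4 = (4.0000, -3.9282, 14.0000)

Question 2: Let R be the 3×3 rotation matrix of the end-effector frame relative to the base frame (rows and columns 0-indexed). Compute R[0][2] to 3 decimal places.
-1.000

End-effector z-axis (col 2 of R) = (-1.0000,-0.0000,0.0000)
R[0][2] = -1.0000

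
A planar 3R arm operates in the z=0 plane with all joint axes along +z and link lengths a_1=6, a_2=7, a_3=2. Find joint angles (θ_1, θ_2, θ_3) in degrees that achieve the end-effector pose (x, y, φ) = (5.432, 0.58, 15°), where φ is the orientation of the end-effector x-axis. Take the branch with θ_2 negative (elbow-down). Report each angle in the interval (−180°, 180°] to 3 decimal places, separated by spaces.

92.037 -149.999 72.962

wrist centre = target − a_3·(cos φ, sin φ) = (3.5001, 0.0624)
cos θ_2 = (12.2549−6²−7²)/(2·6·7) = -0.8660; θ_2 = -149.9986° (elbow-down)
β = atan2(0.0624,3.5001) = 1.0207°; ψ = atan2(-3.5002,-0.0621) = -91.0163°
θ_1 = β − ψ = 92.0370°
θ_3 = φ − θ_1 − θ_2 = 72.9616° (wrapped to (-180°,180°])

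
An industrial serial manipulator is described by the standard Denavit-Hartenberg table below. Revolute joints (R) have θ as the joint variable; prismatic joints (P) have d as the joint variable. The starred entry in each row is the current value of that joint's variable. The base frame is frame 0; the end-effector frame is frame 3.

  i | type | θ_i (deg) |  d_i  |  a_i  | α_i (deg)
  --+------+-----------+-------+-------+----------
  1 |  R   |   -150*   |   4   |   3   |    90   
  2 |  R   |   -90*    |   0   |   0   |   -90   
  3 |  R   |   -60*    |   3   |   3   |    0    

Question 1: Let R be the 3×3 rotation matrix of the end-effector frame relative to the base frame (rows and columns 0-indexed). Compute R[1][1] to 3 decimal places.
End-effector y-axis (col 1 of R) = (0.2500,-0.4330,-0.8660)
R[1][1] = -0.4330

-0.433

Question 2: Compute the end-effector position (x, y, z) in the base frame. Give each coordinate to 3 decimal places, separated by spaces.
after link 1: o_1 = (-2.5981, -1.5000, 4.0000)
after link 2: o_2 = (-2.5981, -1.5000, 4.0000)
after link 3: o_3 = (-6.4952, -0.7500, 2.5000)

-6.495 -0.750 2.500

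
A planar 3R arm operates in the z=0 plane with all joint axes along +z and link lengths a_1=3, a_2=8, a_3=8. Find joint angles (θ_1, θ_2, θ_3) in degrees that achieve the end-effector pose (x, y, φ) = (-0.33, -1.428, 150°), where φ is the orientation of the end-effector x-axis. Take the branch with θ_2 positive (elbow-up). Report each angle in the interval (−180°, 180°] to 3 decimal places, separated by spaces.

-108.887 90.001 168.886

wrist centre = target − a_3·(cos φ, sin φ) = (6.5982, -5.4280)
cos θ_2 = (72.9995−3²−8²)/(2·3·8) = -0.0000; θ_2 = 90.0006° (elbow-up)
β = atan2(-5.4280,6.5982) = -39.4424°; ψ = atan2(8.0000,2.9999) = 69.4445°
θ_1 = β − ψ = -108.8869°
θ_3 = φ − θ_1 − θ_2 = 168.8862° (wrapped to (-180°,180°])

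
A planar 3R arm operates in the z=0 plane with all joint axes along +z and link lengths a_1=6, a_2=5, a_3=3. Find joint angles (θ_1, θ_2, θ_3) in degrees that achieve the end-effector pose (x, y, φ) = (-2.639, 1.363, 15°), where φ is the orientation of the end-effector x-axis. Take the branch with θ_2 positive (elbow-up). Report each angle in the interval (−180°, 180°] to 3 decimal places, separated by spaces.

122.901 120.000 132.099

wrist centre = target − a_3·(cos φ, sin φ) = (-5.5368, 0.5865)
cos θ_2 = (30.9999−6²−5²)/(2·6·5) = -0.5000; θ_2 = 120.0001° (elbow-up)
β = atan2(0.5865,-5.5368) = 173.9529°; ψ = atan2(4.3301,3.5000) = 51.0517°
θ_1 = β − ψ = 122.9011°
θ_3 = φ − θ_1 − θ_2 = 132.0988° (wrapped to (-180°,180°])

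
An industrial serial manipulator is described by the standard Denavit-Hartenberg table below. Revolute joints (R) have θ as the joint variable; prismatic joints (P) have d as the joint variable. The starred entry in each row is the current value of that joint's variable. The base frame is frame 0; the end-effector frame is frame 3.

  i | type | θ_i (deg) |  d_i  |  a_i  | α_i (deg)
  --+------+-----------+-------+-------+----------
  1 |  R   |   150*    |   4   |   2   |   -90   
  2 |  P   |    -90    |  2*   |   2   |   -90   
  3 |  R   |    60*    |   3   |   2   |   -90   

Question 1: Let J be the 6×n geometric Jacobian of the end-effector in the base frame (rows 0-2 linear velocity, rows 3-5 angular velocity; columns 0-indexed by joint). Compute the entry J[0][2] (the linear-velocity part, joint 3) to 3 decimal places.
axis z_2 = (-0.8660,0.5000,-0.0000); lever o_n−o_2 = (-1.7321,3.0000,1.0000)
cross product → J_v[:, 2] = (0.5000,0.8660,-1.7321)
J_ω[:, 2] = z_2
entry J[0][2] = 0.5000

0.500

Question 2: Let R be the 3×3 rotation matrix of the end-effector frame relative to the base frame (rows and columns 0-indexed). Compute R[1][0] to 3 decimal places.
0.750

End-effector x-axis (col 0 of R) = (0.4330,0.7500,0.5000)
R[1][0] = 0.7500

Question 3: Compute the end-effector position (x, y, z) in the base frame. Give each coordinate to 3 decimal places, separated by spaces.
-4.464 2.268 7.000

after link 1: o_1 = (-1.7321, 1.0000, 4.0000)
after link 2: o_2 = (-2.7321, -0.7321, 6.0000)
after link 3: o_3 = (-4.4641, 2.2679, 7.0000)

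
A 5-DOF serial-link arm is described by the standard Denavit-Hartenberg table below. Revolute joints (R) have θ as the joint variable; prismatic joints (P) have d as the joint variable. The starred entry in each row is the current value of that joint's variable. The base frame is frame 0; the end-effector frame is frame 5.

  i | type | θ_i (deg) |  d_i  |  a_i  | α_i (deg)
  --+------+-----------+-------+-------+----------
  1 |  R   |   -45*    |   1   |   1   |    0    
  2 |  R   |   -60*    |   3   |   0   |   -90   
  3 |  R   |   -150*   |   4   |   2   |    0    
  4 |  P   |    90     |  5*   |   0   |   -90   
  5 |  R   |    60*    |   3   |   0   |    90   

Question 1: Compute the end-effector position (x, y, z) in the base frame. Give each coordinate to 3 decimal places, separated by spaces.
9.176 -3.873 3.500

after link 1: o_1 = (0.7071, -0.7071, 1.0000)
after link 2: o_2 = (0.7071, -0.7071, 4.0000)
after link 3: o_3 = (5.0191, -0.0694, 5.0000)
after link 4: o_4 = (9.8487, -1.3634, 5.0000)
after link 5: o_5 = (9.1763, -3.8730, 3.5000)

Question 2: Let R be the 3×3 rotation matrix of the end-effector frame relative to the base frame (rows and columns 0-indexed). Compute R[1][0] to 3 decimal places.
-0.017

End-effector x-axis (col 0 of R) = (-0.9012,-0.0173,0.4330)
R[1][0] = -0.0173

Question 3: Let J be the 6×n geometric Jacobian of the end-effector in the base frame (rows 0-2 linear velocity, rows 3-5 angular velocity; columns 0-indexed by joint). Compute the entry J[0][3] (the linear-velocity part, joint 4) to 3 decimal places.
0.966

prismatic axis z_3 = (0.9659,-0.2588,0.0000)
J_v[:, 3] = z_3; J_ω[:, 3] = (0,0,0)
entry J[0][3] = 0.9659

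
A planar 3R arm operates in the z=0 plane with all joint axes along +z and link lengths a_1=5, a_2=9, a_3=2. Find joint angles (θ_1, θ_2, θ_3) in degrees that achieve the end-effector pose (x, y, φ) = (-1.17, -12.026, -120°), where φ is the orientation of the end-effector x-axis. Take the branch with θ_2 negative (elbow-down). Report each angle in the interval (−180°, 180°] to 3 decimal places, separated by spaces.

-29.998 -90.004 0.002

wrist centre = target − a_3·(cos φ, sin φ) = (-0.1700, -10.2939)
cos θ_2 = (105.9943−5²−9²)/(2·5·9) = -0.0001; θ_2 = -90.0036° (elbow-down)
β = atan2(-10.2939,-0.1700) = -90.9461°; ψ = atan2(-9.0000,4.9994) = -60.9482°
θ_1 = β − ψ = -29.9980°
θ_3 = φ − θ_1 − θ_2 = 0.0016° (wrapped to (-180°,180°])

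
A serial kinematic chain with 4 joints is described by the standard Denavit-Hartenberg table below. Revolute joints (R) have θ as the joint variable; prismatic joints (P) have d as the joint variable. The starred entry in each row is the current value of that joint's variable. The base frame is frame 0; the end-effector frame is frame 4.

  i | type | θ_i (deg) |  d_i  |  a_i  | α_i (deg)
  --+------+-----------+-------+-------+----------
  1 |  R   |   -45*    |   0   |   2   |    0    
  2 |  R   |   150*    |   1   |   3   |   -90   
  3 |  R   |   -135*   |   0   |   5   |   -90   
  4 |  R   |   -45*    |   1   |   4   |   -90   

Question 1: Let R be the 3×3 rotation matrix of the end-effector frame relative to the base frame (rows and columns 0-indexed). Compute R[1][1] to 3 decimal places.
-0.683

End-effector y-axis (col 1 of R) = (0.1830,-0.6830,-0.7071)
R[1][1] = -0.6830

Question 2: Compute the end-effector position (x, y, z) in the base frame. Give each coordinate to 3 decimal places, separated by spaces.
-0.845 -3.912 7.243

after link 1: o_1 = (1.4142, -1.4142, 0.0000)
after link 2: o_2 = (0.6378, 1.4836, 1.0000)
after link 3: o_3 = (1.5528, -1.9315, 4.5355)
after link 4: o_4 = (-0.8446, -3.9124, 7.2426)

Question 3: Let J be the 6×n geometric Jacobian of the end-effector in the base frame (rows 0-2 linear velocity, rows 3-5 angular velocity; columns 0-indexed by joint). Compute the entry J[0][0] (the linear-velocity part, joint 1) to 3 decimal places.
3.912

axis z_0 = ẑ; lever o_n−o_0 = (-0.8446,-3.9124,7.2426)
cross product → J_v[:, 0] = (3.9124,-0.8446,0.0000)
J_ω[:, 0] = z_0
entry J[0][0] = 3.9124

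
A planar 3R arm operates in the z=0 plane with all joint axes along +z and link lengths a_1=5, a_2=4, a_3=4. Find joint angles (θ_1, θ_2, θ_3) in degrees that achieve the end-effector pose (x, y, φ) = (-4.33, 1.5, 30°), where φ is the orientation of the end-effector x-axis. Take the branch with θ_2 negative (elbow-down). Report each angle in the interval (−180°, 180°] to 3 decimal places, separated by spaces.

-149.999 -60.003 -119.998

wrist centre = target − a_3·(cos φ, sin φ) = (-7.7941, -0.5000)
cos θ_2 = (60.9980−5²−4²)/(2·5·4) = 0.5000; θ_2 = -60.0033° (elbow-down)
β = atan2(-0.5000,-7.7941) = -176.3294°; ψ = atan2(-3.4642,6.9998) = -26.3309°
θ_1 = β − ψ = -149.9985°
θ_3 = φ − θ_1 − θ_2 = -119.9982° (wrapped to (-180°,180°])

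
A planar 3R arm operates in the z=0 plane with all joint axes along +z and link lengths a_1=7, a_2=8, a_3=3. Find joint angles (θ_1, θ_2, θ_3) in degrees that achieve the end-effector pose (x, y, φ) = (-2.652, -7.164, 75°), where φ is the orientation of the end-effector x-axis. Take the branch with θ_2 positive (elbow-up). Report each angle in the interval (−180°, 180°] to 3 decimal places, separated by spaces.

-157.632 90.003 142.629

wrist centre = target − a_3·(cos φ, sin φ) = (-3.4285, -10.0618)
cos θ_2 = (112.9937−7²−8²)/(2·7·8) = -0.0001; θ_2 = 90.0032° (elbow-up)
β = atan2(-10.0618,-3.4285) = -108.8161°; ψ = atan2(8.0000,6.9995) = 48.8159°
θ_1 = β − ψ = -157.6320°
θ_3 = φ − θ_1 − θ_2 = 142.6287° (wrapped to (-180°,180°])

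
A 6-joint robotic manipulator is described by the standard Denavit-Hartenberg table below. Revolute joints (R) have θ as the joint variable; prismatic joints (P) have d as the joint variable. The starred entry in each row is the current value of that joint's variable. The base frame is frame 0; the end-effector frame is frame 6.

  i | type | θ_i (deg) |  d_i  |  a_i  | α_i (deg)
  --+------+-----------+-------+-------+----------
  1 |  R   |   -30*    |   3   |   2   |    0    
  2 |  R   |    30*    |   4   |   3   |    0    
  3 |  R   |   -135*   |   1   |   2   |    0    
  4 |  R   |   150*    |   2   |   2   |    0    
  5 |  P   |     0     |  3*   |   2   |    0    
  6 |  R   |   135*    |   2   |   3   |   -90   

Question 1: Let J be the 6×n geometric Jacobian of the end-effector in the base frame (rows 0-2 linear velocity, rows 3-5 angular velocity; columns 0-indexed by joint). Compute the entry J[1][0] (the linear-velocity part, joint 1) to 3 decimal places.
4.583

axis z_0 = ẑ; lever o_n−o_0 = (4.5835,0.1211,15.0000)
cross product → J_v[:, 0] = (-0.1211,4.5835,0.0000)
J_ω[:, 0] = z_0
entry J[1][0] = 4.5835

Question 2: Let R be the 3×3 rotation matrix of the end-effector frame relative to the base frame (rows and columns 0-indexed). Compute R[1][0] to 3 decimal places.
0.500

End-effector x-axis (col 0 of R) = (-0.8660,0.5000,0.0000)
R[1][0] = 0.5000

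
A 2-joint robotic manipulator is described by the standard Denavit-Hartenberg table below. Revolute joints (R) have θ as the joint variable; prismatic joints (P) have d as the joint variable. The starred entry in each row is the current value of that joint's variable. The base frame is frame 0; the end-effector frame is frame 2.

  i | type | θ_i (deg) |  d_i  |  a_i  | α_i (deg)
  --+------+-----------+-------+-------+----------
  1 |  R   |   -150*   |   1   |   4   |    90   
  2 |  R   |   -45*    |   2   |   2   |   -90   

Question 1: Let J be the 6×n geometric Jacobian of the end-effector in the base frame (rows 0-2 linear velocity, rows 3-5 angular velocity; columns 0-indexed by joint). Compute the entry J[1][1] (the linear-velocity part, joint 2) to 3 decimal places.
-0.707

axis z_1 = (-0.5000,0.8660,0.0000); lever o_n−o_1 = (-2.2247,1.0249,-1.4142)
cross product → J_v[:, 1] = (-1.2247,-0.7071,1.4142)
J_ω[:, 1] = z_1
entry J[1][1] = -0.7071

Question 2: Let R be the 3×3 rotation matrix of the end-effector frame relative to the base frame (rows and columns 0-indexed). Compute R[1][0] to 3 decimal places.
-0.354

End-effector x-axis (col 0 of R) = (-0.6124,-0.3536,-0.7071)
R[1][0] = -0.3536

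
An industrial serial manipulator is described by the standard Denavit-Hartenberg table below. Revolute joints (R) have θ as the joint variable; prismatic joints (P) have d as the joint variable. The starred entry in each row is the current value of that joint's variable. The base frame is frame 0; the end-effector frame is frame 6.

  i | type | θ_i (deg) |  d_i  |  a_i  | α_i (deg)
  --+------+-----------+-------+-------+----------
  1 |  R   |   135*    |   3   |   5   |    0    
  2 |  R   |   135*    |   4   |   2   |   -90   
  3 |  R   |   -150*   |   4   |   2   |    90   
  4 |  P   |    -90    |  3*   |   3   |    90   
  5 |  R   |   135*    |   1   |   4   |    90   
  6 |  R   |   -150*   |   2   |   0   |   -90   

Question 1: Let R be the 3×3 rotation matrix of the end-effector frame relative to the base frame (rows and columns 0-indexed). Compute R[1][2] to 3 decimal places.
End-effector z-axis (col 2 of R) = (0.3536,0.9268,0.1268)
R[1][2] = 0.9268

0.927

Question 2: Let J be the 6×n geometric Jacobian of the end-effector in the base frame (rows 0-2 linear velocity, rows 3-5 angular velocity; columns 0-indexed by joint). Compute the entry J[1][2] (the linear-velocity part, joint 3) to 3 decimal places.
axis z_2 = (1.0000,-0.0000,0.0000); lever o_n−o_2 = (2.4142,4.4873,-5.7723)
cross product → J_v[:, 2] = (0.0000,5.7723,4.4873)
J_ω[:, 2] = z_2
entry J[1][2] = 5.7723

5.772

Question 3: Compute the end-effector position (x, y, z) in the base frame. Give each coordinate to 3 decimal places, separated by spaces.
after link 1: o_1 = (-3.5355, 3.5355, 3.0000)
after link 2: o_2 = (-3.5355, 1.5355, 7.0000)
after link 3: o_3 = (0.4645, 3.2676, 8.0000)
after link 4: o_4 = (-2.5355, 4.7676, 5.4019)
after link 5: o_5 = (0.2929, 5.3158, 2.4524)
after link 6: o_6 = (-1.1213, 6.0229, 1.2277)

-1.121 6.023 1.228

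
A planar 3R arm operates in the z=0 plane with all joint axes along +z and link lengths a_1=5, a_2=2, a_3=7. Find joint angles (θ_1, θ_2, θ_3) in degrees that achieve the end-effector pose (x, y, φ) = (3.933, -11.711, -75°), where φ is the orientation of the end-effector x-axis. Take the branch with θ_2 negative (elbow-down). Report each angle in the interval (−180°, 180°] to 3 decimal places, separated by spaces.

wrist centre = target − a_3·(cos φ, sin φ) = (2.1213, -4.9495)
cos θ_2 = (28.9975−5²−2²)/(2·5·2) = -0.0001; θ_2 = -90.0071° (elbow-down)
β = atan2(-4.9495,2.1213) = -66.8010°; ψ = atan2(-2.0000,4.9998) = -21.8024°
θ_1 = β − ψ = -44.9986°
θ_3 = φ − θ_1 − θ_2 = 60.0057° (wrapped to (-180°,180°])

-44.999 -90.007 60.006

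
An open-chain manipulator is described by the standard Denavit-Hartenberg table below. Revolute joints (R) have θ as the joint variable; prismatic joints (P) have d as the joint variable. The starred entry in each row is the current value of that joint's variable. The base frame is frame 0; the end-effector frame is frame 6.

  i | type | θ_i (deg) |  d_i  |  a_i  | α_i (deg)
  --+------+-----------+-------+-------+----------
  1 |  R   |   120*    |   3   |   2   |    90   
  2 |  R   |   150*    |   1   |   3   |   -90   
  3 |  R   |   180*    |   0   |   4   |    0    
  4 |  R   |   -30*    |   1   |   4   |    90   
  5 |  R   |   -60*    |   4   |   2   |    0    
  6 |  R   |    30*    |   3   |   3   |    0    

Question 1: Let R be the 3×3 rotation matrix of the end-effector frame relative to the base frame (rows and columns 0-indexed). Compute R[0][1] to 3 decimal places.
-0.187

End-effector y-axis (col 1 of R) = (-0.1875,-0.1752,-0.9665)
R[0][1] = -0.1875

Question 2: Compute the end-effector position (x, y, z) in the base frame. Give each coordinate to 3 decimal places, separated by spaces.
after link 1: o_1 = (-1.0000, 1.7321, 3.0000)
after link 2: o_2 = (1.1651, -0.0179, 4.5000)
after link 3: o_3 = (-0.5670, 2.9821, 2.5000)
after link 4: o_4 = (-3.5490, 4.1471, -0.0981)
after link 5: o_5 = (-6.9240, 2.0646, 1.9689)
after link 6: o_6 = (-10.9988, 1.3280, 2.8929)

-10.999 1.328 2.893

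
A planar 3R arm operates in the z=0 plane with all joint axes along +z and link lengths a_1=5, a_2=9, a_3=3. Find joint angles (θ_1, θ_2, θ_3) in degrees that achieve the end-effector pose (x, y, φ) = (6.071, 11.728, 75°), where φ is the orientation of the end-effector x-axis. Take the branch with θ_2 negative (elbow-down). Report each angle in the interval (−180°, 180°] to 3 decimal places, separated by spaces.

119.996 -89.997 45.000

wrist centre = target − a_3·(cos φ, sin φ) = (5.2945, 8.8302)
cos θ_2 = (106.0050−5²−9²)/(2·5·9) = 0.0001; θ_2 = -89.9968° (elbow-down)
β = atan2(8.8302,5.2945) = 59.0534°; ψ = atan2(-9.0000,5.0005) = -60.9430°
θ_1 = β − ψ = 119.9963°
θ_3 = φ − θ_1 − θ_2 = 45.0005° (wrapped to (-180°,180°])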